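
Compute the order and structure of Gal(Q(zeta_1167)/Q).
|Gal(Q(zeta_1167)/Q)| = phi(1167) = 776; group ≅ (Z/1167Z)^* ≅ Z/2Z × Z/388Z

The n-th cyclotomic polynomial Φ_1167(x) is the minimal polynomial of zeta_1167 over Q and has degree phi(1167) = 776. So Q(zeta_1167) is a degree-776 Galois extension with Galois group (Z/1167Z)^*. By CRT, (Z/1167Z)^* ≅ (Z/3Z)^* × (Z/389Z)^*. Each prime-power unit group is (Z/3Z)^* ≅ Z/2Z; (Z/389Z)^* ≅ Z/388Z. Hence Gal(Q(zeta_1167)/Q) ≅ Z/2Z × Z/388Z.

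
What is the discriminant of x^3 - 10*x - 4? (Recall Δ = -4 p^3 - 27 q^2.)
Δ = 3568

For a depressed cubic x^3 + p x + q the discriminant is Δ = -4 p^3 - 27 q^2 = -4*(-10)^3 - 27*(-4)^2 = 4000 - 432 = 3568.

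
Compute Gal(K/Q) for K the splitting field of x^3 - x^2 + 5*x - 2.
Gal(K/Q) = S_3 (symmetric group of order 6)

Compute the discriminant of x^3 + (-1)*x^2 + (5)*x + (-2): Δ = -411. Since Δ is not a rational square, the Galois group is not contained in A_3; it must be the full S_3 (irreducibility of the cubic rules out anything smaller).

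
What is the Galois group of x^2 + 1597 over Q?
Gal(K/Q) = Z/2Z (cyclic of order 2)

x^2 + 1597 is irreducible over Q since -1597 is not a rational square. The splitting field Q(sqrt(-1597)) has degree 2 over Q, and its unique nontrivial automorphism is sqrt(-1597) ↦ -sqrt(-1597). Hence Gal(Q(sqrt(-1597))/Q) = Z/2Z.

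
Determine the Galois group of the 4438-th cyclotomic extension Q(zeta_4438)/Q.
|Gal(Q(zeta_4438)/Q)| = phi(4438) = 1896; group ≅ (Z/4438Z)^* ≅ Z/6Z × Z/316Z

The n-th cyclotomic polynomial Φ_4438(x) is the minimal polynomial of zeta_4438 over Q and has degree phi(4438) = 1896. So Q(zeta_4438) is a degree-1896 Galois extension with Galois group (Z/4438Z)^*. By CRT, (Z/4438Z)^* ≅ (Z/2Z)^* × (Z/7Z)^* × (Z/317Z)^*. Each prime-power unit group is (Z/2Z)^* ≅ trivial group (order 1); (Z/7Z)^* ≅ Z/6Z; (Z/317Z)^* ≅ Z/316Z. Hence Gal(Q(zeta_4438)/Q) ≅ Z/6Z × Z/316Z.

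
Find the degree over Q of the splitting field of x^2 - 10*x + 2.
[K:Q] = 2

The discriminant of x^2 + (-10)*x + (2) is b^2 - 4c = 100 - (8) = 92. Since 92 is not a perfect square in Q, the polynomial is irreducible over Q. Its two roots generate a degree-2 extension, so [K:Q] = 2.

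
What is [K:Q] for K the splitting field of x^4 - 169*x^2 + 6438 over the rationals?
[K:Q] = 4

f factors as (x^2 - 58)(x^2 - 111); the splitting field is K = Q(sqrt(58), sqrt(111)). Since 58, 111, and 6438 are all non-squares in Q, the three subfields Q(sqrt(58)), Q(sqrt(111)), Q(sqrt(6438)) are distinct degree-2 extensions, so [K:Q] = 4 (Klein four Galois group).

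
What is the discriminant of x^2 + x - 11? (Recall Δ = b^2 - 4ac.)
Δ = 45

For a quadratic a x^2 + b x + c the discriminant is Δ = b^2 - 4ac = (1)^2 - 4*(1)*(-11) = 1 - (-44) = 45.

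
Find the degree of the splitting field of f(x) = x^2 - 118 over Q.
[K:Q] = 2

The polynomial x^2 - 118 is irreducible over Q since 118 is not a perfect square. Its splitting field is Q(sqrt(118)), which has degree 2 over Q.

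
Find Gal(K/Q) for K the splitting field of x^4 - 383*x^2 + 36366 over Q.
Gal(K/Q) = V_4 (Klein four-group, Z/2Z × Z/2Z)

f factors as (x^2 - 174)(x^2 - 209), so the splitting field is K = Q(sqrt(174), sqrt(209)). The elements 174, 209, 36366 are all non-squares in Q, so sqrt(174) and sqrt(209) generate independent quadratic extensions. Thus [K:Q] = 4 and Gal(K/Q) is generated by the two order-2 automorphisms sqrt(174) ↦ -sqrt(174) and sqrt(209) ↦ -sqrt(209), giving V_4.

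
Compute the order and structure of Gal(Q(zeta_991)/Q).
|Gal(Q(zeta_991)/Q)| = phi(991) = 990; group ≅ (Z/991Z)^* ≅ Z/990Z

The n-th cyclotomic polynomial Φ_991(x) is the minimal polynomial of zeta_991 over Q and has degree phi(991) = 990. So Q(zeta_991) is a degree-990 Galois extension with Galois group (Z/991Z)^*. (Z/991Z)^* is cyclic since 991 is an odd prime power (or 4). Hence Gal(Q(zeta_991)/Q) ≅ Z/990Z.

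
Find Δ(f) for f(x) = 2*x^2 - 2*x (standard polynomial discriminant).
Δ = 4

For a quadratic a x^2 + b x + c the discriminant is Δ = b^2 - 4ac = (-2)^2 - 4*(2)*(0) = 4 - (0) = 4.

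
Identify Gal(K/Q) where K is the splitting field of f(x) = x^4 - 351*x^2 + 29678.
Gal(K/Q) = V_4 (Klein four-group, Z/2Z × Z/2Z)

f factors as (x^2 - 142)(x^2 - 209), so the splitting field is K = Q(sqrt(142), sqrt(209)). The elements 142, 209, 29678 are all non-squares in Q, so sqrt(142) and sqrt(209) generate independent quadratic extensions. Thus [K:Q] = 4 and Gal(K/Q) is generated by the two order-2 automorphisms sqrt(142) ↦ -sqrt(142) and sqrt(209) ↦ -sqrt(209), giving V_4.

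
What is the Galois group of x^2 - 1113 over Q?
Gal(K/Q) = Z/2Z (cyclic of order 2)

x^2 - 1113 is irreducible over Q since 1113 is not a rational square. The splitting field Q(sqrt(1113)) has degree 2 over Q, and its unique nontrivial automorphism is sqrt(1113) ↦ -sqrt(1113). Hence Gal(Q(sqrt(1113))/Q) = Z/2Z.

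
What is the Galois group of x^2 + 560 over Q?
Gal(K/Q) = Z/2Z (cyclic of order 2)

x^2 + 560 is irreducible over Q since -560 is not a rational square. The splitting field Q(sqrt(-560)) has degree 2 over Q, and its unique nontrivial automorphism is sqrt(-560) ↦ -sqrt(-560). Hence Gal(Q(sqrt(-560))/Q) = Z/2Z.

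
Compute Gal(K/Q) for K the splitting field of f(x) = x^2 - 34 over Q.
Gal(K/Q) = Z/2Z (cyclic of order 2)

x^2 - 34 is irreducible over Q since 34 is not a rational square. The splitting field Q(sqrt(34)) has degree 2 over Q, and its unique nontrivial automorphism is sqrt(34) ↦ -sqrt(34). Hence Gal(Q(sqrt(34))/Q) = Z/2Z.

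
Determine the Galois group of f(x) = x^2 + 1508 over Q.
Gal(K/Q) = Z/2Z (cyclic of order 2)

x^2 + 1508 is irreducible over Q since -1508 is not a rational square. The splitting field Q(sqrt(-1508)) has degree 2 over Q, and its unique nontrivial automorphism is sqrt(-1508) ↦ -sqrt(-1508). Hence Gal(Q(sqrt(-1508))/Q) = Z/2Z.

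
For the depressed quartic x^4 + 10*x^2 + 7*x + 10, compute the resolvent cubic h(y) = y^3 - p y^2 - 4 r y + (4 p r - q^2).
h(y) = y^3 - 10*y^2 - 40*y + 351

Identify coefficients: p = 10, q = 7, r = 10.
Plug into h(y) = y^3 - p y^2 - 4 r y + (4 p r - q^2):
  h(y) = y^3 - (10) y^2 - 4*(10) y + (4*(10)*(10) - (7)^2)
       = y^3 + (-10) y^2 + (-40) y + (351).
Simplifying: h(y) = y^3 - 10*y^2 - 40*y + 351.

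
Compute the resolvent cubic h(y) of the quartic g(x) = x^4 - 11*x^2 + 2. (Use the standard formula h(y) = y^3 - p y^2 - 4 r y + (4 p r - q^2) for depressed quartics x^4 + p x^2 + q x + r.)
h(y) = y^3 + 11*y^2 - 8*y - 88

Identify coefficients: p = -11, q = 0, r = 2.
Plug into h(y) = y^3 - p y^2 - 4 r y + (4 p r - q^2):
  h(y) = y^3 - (-11) y^2 - 4*(2) y + (4*(-11)*(2) - (0)^2)
       = y^3 + (11) y^2 + (-8) y + (-88).
Simplifying: h(y) = y^3 + 11*y^2 - 8*y - 88.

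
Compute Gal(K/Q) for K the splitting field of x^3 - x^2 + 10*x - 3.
Gal(K/Q) = S_3 (symmetric group of order 6)

Compute the discriminant of x^3 + (-1)*x^2 + (10)*x + (-3): Δ = -3615. Since Δ is not a rational square, the Galois group is not contained in A_3; it must be the full S_3 (irreducibility of the cubic rules out anything smaller).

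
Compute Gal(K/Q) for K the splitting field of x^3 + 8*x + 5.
Gal(K/Q) = S_3 (symmetric group of order 6)

Compute the discriminant of x^3 + (0)*x^2 + (8)*x + (5): Δ = -2723. Since Δ is not a rational square, the Galois group is not contained in A_3; it must be the full S_3 (irreducibility of the cubic rules out anything smaller).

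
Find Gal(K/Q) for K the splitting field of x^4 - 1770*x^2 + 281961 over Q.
Gal(K/Q) = Z/2Z (cyclic of order 2)

f factors as (x^2 - 177)(x^2 - 1593), so the splitting field is K = Q(sqrt(177), sqrt(1593)). The squarefree part of 177 is 177 and the squarefree part of 1593 is also 177, so sqrt(177) and sqrt(1593) are both rational multiples of sqrt(177). Hence Q(sqrt(177)) = Q(sqrt(1593)) = Q(sqrt(177)), and the splitting field collapses to a single degree-2 extension with Galois group Z/2Z.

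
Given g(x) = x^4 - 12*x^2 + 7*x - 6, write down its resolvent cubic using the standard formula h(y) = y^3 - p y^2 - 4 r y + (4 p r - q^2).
h(y) = y^3 + 12*y^2 + 24*y + 239

Identify coefficients: p = -12, q = 7, r = -6.
Plug into h(y) = y^3 - p y^2 - 4 r y + (4 p r - q^2):
  h(y) = y^3 - (-12) y^2 - 4*(-6) y + (4*(-12)*(-6) - (7)^2)
       = y^3 + (12) y^2 + (24) y + (239).
Simplifying: h(y) = y^3 + 12*y^2 + 24*y + 239.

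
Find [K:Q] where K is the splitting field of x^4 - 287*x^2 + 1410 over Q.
[K:Q] = 4

f factors as (x^2 - 5)(x^2 - 282); the splitting field is K = Q(sqrt(5), sqrt(282)). Since 5, 282, and 1410 are all non-squares in Q, the three subfields Q(sqrt(5)), Q(sqrt(282)), Q(sqrt(1410)) are distinct degree-2 extensions, so [K:Q] = 4 (Klein four Galois group).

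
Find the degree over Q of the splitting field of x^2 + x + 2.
[K:Q] = 2

The discriminant of x^2 + (1)*x + (2) is b^2 - 4c = 1 - (8) = -7. Since -7 is not a perfect square in Q, the polynomial is irreducible over Q. Its two roots generate a degree-2 extension, so [K:Q] = 2.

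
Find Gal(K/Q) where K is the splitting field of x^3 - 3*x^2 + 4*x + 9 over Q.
Gal(K/Q) = S_3 (symmetric group of order 6)

Compute the discriminant of x^3 + (-3)*x^2 + (4)*x + (9): Δ = -3271. Since Δ is not a rational square, the Galois group is not contained in A_3; it must be the full S_3 (irreducibility of the cubic rules out anything smaller).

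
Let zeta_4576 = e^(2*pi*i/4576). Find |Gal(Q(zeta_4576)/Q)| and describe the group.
|Gal(Q(zeta_4576)/Q)| = phi(4576) = 1920; group ≅ (Z/4576Z)^* ≅ Z/2Z × Z/8Z × Z/10Z × Z/12Z

The n-th cyclotomic polynomial Φ_4576(x) is the minimal polynomial of zeta_4576 over Q and has degree phi(4576) = 1920. So Q(zeta_4576) is a degree-1920 Galois extension with Galois group (Z/4576Z)^*. By CRT, (Z/4576Z)^* ≅ (Z/32Z)^* × (Z/11Z)^* × (Z/13Z)^*. Each prime-power unit group is (Z/32Z)^* ≅ Z/2Z × Z/8Z; (Z/11Z)^* ≅ Z/10Z; (Z/13Z)^* ≅ Z/12Z. Hence Gal(Q(zeta_4576)/Q) ≅ Z/2Z × Z/8Z × Z/10Z × Z/12Z.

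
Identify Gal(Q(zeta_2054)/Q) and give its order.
|Gal(Q(zeta_2054)/Q)| = phi(2054) = 936; group ≅ (Z/2054Z)^* ≅ Z/12Z × Z/78Z

The n-th cyclotomic polynomial Φ_2054(x) is the minimal polynomial of zeta_2054 over Q and has degree phi(2054) = 936. So Q(zeta_2054) is a degree-936 Galois extension with Galois group (Z/2054Z)^*. By CRT, (Z/2054Z)^* ≅ (Z/2Z)^* × (Z/13Z)^* × (Z/79Z)^*. Each prime-power unit group is (Z/2Z)^* ≅ trivial group (order 1); (Z/13Z)^* ≅ Z/12Z; (Z/79Z)^* ≅ Z/78Z. Hence Gal(Q(zeta_2054)/Q) ≅ Z/12Z × Z/78Z.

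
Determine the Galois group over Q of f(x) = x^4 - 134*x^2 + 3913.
Gal(K/Q) = V_4 (Klein four-group, Z/2Z × Z/2Z)

f factors as (x^2 - 91)(x^2 - 43), so the splitting field is K = Q(sqrt(91), sqrt(43)). The elements 91, 43, 3913 are all non-squares in Q, so sqrt(91) and sqrt(43) generate independent quadratic extensions. Thus [K:Q] = 4 and Gal(K/Q) is generated by the two order-2 automorphisms sqrt(91) ↦ -sqrt(91) and sqrt(43) ↦ -sqrt(43), giving V_4.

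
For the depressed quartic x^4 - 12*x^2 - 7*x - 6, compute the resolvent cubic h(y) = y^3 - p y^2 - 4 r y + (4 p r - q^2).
h(y) = y^3 + 12*y^2 + 24*y + 239

Identify coefficients: p = -12, q = -7, r = -6.
Plug into h(y) = y^3 - p y^2 - 4 r y + (4 p r - q^2):
  h(y) = y^3 - (-12) y^2 - 4*(-6) y + (4*(-12)*(-6) - (-7)^2)
       = y^3 + (12) y^2 + (24) y + (239).
Simplifying: h(y) = y^3 + 12*y^2 + 24*y + 239.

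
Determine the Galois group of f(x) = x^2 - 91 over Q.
Gal(K/Q) = Z/2Z (cyclic of order 2)

x^2 - 91 is irreducible over Q since 91 is not a rational square. The splitting field Q(sqrt(91)) has degree 2 over Q, and its unique nontrivial automorphism is sqrt(91) ↦ -sqrt(91). Hence Gal(Q(sqrt(91))/Q) = Z/2Z.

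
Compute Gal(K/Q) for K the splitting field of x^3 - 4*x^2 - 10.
Gal(K/Q) = S_3 (symmetric group of order 6)

Compute the discriminant of x^3 + (-4)*x^2 + (0)*x + (-10): Δ = -5260. Since Δ is not a rational square, the Galois group is not contained in A_3; it must be the full S_3 (irreducibility of the cubic rules out anything smaller).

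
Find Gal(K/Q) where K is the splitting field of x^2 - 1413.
Gal(K/Q) = Z/2Z (cyclic of order 2)

x^2 - 1413 is irreducible over Q since 1413 is not a rational square. The splitting field Q(sqrt(1413)) has degree 2 over Q, and its unique nontrivial automorphism is sqrt(1413) ↦ -sqrt(1413). Hence Gal(Q(sqrt(1413))/Q) = Z/2Z.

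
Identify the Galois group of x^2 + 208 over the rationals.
Gal(K/Q) = Z/2Z (cyclic of order 2)

x^2 + 208 is irreducible over Q since -208 is not a rational square. The splitting field Q(sqrt(-208)) has degree 2 over Q, and its unique nontrivial automorphism is sqrt(-208) ↦ -sqrt(-208). Hence Gal(Q(sqrt(-208))/Q) = Z/2Z.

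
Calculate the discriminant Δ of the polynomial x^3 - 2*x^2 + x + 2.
Δ = -116

For x^3 + a x^2 + b x + c the discriminant is Δ = 18 a b c - 4 a^3 c + a^2 b^2 - 4 b^3 - 27 c^2.
Plug a = -2, b = 1, c = 2:
  18*(-2)*(1)*(2) - 4*(-2)^3*(2) + (-2)^2*(1)^2 - 4*(1)^3 - 27*(2)^2
  = -72 + (64) + 4 + (-4) + (-108)
  = -116.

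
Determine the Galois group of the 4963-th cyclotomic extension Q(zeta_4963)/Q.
|Gal(Q(zeta_4963)/Q)| = phi(4963) = 4248; group ≅ (Z/4963Z)^* ≅ Z/6Z × Z/708Z

The n-th cyclotomic polynomial Φ_4963(x) is the minimal polynomial of zeta_4963 over Q and has degree phi(4963) = 4248. So Q(zeta_4963) is a degree-4248 Galois extension with Galois group (Z/4963Z)^*. By CRT, (Z/4963Z)^* ≅ (Z/7Z)^* × (Z/709Z)^*. Each prime-power unit group is (Z/7Z)^* ≅ Z/6Z; (Z/709Z)^* ≅ Z/708Z. Hence Gal(Q(zeta_4963)/Q) ≅ Z/6Z × Z/708Z.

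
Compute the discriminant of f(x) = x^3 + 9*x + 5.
Δ = -3591

For a depressed cubic x^3 + p x + q the discriminant is Δ = -4 p^3 - 27 q^2 = -4*(9)^3 - 27*(5)^2 = -2916 - 675 = -3591.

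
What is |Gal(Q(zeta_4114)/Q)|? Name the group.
|Gal(Q(zeta_4114)/Q)| = phi(4114) = 1760; group ≅ (Z/4114Z)^* ≅ Z/16Z × Z/110Z

The n-th cyclotomic polynomial Φ_4114(x) is the minimal polynomial of zeta_4114 over Q and has degree phi(4114) = 1760. So Q(zeta_4114) is a degree-1760 Galois extension with Galois group (Z/4114Z)^*. By CRT, (Z/4114Z)^* ≅ (Z/2Z)^* × (Z/121Z)^* × (Z/17Z)^*. Each prime-power unit group is (Z/2Z)^* ≅ trivial group (order 1); (Z/121Z)^* ≅ Z/110Z; (Z/17Z)^* ≅ Z/16Z. Hence Gal(Q(zeta_4114)/Q) ≅ Z/16Z × Z/110Z.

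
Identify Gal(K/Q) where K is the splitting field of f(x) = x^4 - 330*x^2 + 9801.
Gal(K/Q) = Z/2Z (cyclic of order 2)

f factors as (x^2 - 297)(x^2 - 33), so the splitting field is K = Q(sqrt(297), sqrt(33)). The squarefree part of 297 is 33 and the squarefree part of 33 is also 33, so sqrt(297) and sqrt(33) are both rational multiples of sqrt(33). Hence Q(sqrt(297)) = Q(sqrt(33)) = Q(sqrt(33)), and the splitting field collapses to a single degree-2 extension with Galois group Z/2Z.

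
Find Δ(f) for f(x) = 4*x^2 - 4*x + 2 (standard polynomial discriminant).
Δ = -16

For a quadratic a x^2 + b x + c the discriminant is Δ = b^2 - 4ac = (-4)^2 - 4*(4)*(2) = 16 - (32) = -16.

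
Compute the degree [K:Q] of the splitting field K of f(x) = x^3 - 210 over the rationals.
[K:Q] = 6

x^3 - 210 has one real root r = 210^(1/3) and two complex roots r*zeta_3, r*zeta_3^2 where zeta_3 = e^(2*pi*i/3). The splitting field is Q(r, zeta_3). [Q(r):Q] = 3 and [Q(zeta_3):Q] = 2 with gcd = 1, so [Q(r, zeta_3):Q] = 3 * 2 = 6.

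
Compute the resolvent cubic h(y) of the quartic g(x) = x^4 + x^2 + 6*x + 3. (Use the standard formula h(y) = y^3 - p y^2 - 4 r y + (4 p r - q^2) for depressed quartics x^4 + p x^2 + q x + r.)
h(y) = y^3 - y^2 - 12*y - 24

Identify coefficients: p = 1, q = 6, r = 3.
Plug into h(y) = y^3 - p y^2 - 4 r y + (4 p r - q^2):
  h(y) = y^3 - (1) y^2 - 4*(3) y + (4*(1)*(3) - (6)^2)
       = y^3 + (-1) y^2 + (-12) y + (-24).
Simplifying: h(y) = y^3 - y^2 - 12*y - 24.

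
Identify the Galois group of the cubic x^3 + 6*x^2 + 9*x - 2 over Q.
Gal(K/Q) = S_3 (symmetric group of order 6)

Compute the discriminant of x^3 + (6)*x^2 + (9)*x + (-2): Δ = -324. Since Δ is not a rational square, the Galois group is not contained in A_3; it must be the full S_3 (irreducibility of the cubic rules out anything smaller).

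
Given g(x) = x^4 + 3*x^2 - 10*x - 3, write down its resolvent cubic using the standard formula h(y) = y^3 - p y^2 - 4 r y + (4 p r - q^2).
h(y) = y^3 - 3*y^2 + 12*y - 136

Identify coefficients: p = 3, q = -10, r = -3.
Plug into h(y) = y^3 - p y^2 - 4 r y + (4 p r - q^2):
  h(y) = y^3 - (3) y^2 - 4*(-3) y + (4*(3)*(-3) - (-10)^2)
       = y^3 + (-3) y^2 + (12) y + (-136).
Simplifying: h(y) = y^3 - 3*y^2 + 12*y - 136.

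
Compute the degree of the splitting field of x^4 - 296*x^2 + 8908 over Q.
[K:Q] = 4

f factors as (x^2 - 34)(x^2 - 262); the splitting field is K = Q(sqrt(34), sqrt(262)). Since 34, 262, and 8908 are all non-squares in Q, the three subfields Q(sqrt(34)), Q(sqrt(262)), Q(sqrt(8908)) are distinct degree-2 extensions, so [K:Q] = 4 (Klein four Galois group).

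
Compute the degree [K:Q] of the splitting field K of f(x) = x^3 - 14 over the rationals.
[K:Q] = 6

x^3 - 14 has one real root r = 14^(1/3) and two complex roots r*zeta_3, r*zeta_3^2 where zeta_3 = e^(2*pi*i/3). The splitting field is Q(r, zeta_3). [Q(r):Q] = 3 and [Q(zeta_3):Q] = 2 with gcd = 1, so [Q(r, zeta_3):Q] = 3 * 2 = 6.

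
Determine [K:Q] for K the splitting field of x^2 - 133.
[K:Q] = 2

The polynomial x^2 - 133 is irreducible over Q since 133 is not a perfect square. Its splitting field is Q(sqrt(133)), which has degree 2 over Q.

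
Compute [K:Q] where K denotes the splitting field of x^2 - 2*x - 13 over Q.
[K:Q] = 2

The discriminant of x^2 + (-2)*x + (-13) is b^2 - 4c = 4 - (-52) = 56. Since 56 is not a perfect square in Q, the polynomial is irreducible over Q. Its two roots generate a degree-2 extension, so [K:Q] = 2.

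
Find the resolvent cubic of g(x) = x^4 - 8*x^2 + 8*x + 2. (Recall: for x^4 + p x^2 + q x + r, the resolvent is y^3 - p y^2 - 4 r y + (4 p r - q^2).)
h(y) = y^3 + 8*y^2 - 8*y - 128

Identify coefficients: p = -8, q = 8, r = 2.
Plug into h(y) = y^3 - p y^2 - 4 r y + (4 p r - q^2):
  h(y) = y^3 - (-8) y^2 - 4*(2) y + (4*(-8)*(2) - (8)^2)
       = y^3 + (8) y^2 + (-8) y + (-128).
Simplifying: h(y) = y^3 + 8*y^2 - 8*y - 128.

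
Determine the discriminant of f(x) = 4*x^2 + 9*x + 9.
Δ = -63

For a quadratic a x^2 + b x + c the discriminant is Δ = b^2 - 4ac = (9)^2 - 4*(4)*(9) = 81 - (144) = -63.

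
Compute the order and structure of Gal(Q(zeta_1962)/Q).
|Gal(Q(zeta_1962)/Q)| = phi(1962) = 648; group ≅ (Z/1962Z)^* ≅ Z/6Z × Z/108Z

The n-th cyclotomic polynomial Φ_1962(x) is the minimal polynomial of zeta_1962 over Q and has degree phi(1962) = 648. So Q(zeta_1962) is a degree-648 Galois extension with Galois group (Z/1962Z)^*. By CRT, (Z/1962Z)^* ≅ (Z/2Z)^* × (Z/9Z)^* × (Z/109Z)^*. Each prime-power unit group is (Z/2Z)^* ≅ trivial group (order 1); (Z/9Z)^* ≅ Z/6Z; (Z/109Z)^* ≅ Z/108Z. Hence Gal(Q(zeta_1962)/Q) ≅ Z/6Z × Z/108Z.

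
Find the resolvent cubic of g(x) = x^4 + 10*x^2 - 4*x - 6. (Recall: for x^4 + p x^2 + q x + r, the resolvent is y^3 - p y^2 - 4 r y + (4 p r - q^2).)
h(y) = y^3 - 10*y^2 + 24*y - 256

Identify coefficients: p = 10, q = -4, r = -6.
Plug into h(y) = y^3 - p y^2 - 4 r y + (4 p r - q^2):
  h(y) = y^3 - (10) y^2 - 4*(-6) y + (4*(10)*(-6) - (-4)^2)
       = y^3 + (-10) y^2 + (24) y + (-256).
Simplifying: h(y) = y^3 - 10*y^2 + 24*y - 256.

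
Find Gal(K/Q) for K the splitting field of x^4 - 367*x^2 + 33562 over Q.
Gal(K/Q) = V_4 (Klein four-group, Z/2Z × Z/2Z)

f factors as (x^2 - 194)(x^2 - 173), so the splitting field is K = Q(sqrt(194), sqrt(173)). The elements 194, 173, 33562 are all non-squares in Q, so sqrt(194) and sqrt(173) generate independent quadratic extensions. Thus [K:Q] = 4 and Gal(K/Q) is generated by the two order-2 automorphisms sqrt(194) ↦ -sqrt(194) and sqrt(173) ↦ -sqrt(173), giving V_4.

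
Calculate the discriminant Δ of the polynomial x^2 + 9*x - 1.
Δ = 85

For a quadratic a x^2 + b x + c the discriminant is Δ = b^2 - 4ac = (9)^2 - 4*(1)*(-1) = 81 - (-4) = 85.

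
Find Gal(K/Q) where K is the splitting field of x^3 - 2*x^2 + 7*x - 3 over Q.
Gal(K/Q) = S_3 (symmetric group of order 6)

Compute the discriminant of x^3 + (-2)*x^2 + (7)*x + (-3): Δ = -759. Since Δ is not a rational square, the Galois group is not contained in A_3; it must be the full S_3 (irreducibility of the cubic rules out anything smaller).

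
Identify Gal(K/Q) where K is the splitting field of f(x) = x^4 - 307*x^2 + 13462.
Gal(K/Q) = V_4 (Klein four-group, Z/2Z × Z/2Z)

f factors as (x^2 - 254)(x^2 - 53), so the splitting field is K = Q(sqrt(254), sqrt(53)). The elements 254, 53, 13462 are all non-squares in Q, so sqrt(254) and sqrt(53) generate independent quadratic extensions. Thus [K:Q] = 4 and Gal(K/Q) is generated by the two order-2 automorphisms sqrt(254) ↦ -sqrt(254) and sqrt(53) ↦ -sqrt(53), giving V_4.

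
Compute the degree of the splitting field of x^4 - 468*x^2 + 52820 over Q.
[K:Q] = 4

f factors as (x^2 - 278)(x^2 - 190); the splitting field is K = Q(sqrt(278), sqrt(190)). Since 278, 190, and 52820 are all non-squares in Q, the three subfields Q(sqrt(278)), Q(sqrt(190)), Q(sqrt(52820)) are distinct degree-2 extensions, so [K:Q] = 4 (Klein four Galois group).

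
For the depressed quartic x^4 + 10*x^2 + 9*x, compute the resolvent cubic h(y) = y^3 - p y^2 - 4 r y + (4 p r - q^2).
h(y) = y^3 - 10*y^2 - 81

Identify coefficients: p = 10, q = 9, r = 0.
Plug into h(y) = y^3 - p y^2 - 4 r y + (4 p r - q^2):
  h(y) = y^3 - (10) y^2 - 4*(0) y + (4*(10)*(0) - (9)^2)
       = y^3 + (-10) y^2 + (0) y + (-81).
Simplifying: h(y) = y^3 - 10*y^2 - 81.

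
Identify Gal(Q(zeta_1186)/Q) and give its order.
|Gal(Q(zeta_1186)/Q)| = phi(1186) = 592; group ≅ (Z/1186Z)^* ≅ Z/592Z

The n-th cyclotomic polynomial Φ_1186(x) is the minimal polynomial of zeta_1186 over Q and has degree phi(1186) = 592. So Q(zeta_1186) is a degree-592 Galois extension with Galois group (Z/1186Z)^*. By CRT, (Z/1186Z)^* ≅ (Z/2Z)^* × (Z/593Z)^*. Each prime-power unit group is (Z/2Z)^* ≅ trivial group (order 1); (Z/593Z)^* ≅ Z/592Z. Hence Gal(Q(zeta_1186)/Q) ≅ Z/592Z.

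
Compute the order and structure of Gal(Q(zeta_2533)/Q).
|Gal(Q(zeta_2533)/Q)| = phi(2533) = 2368; group ≅ (Z/2533Z)^* ≅ Z/16Z × Z/148Z

The n-th cyclotomic polynomial Φ_2533(x) is the minimal polynomial of zeta_2533 over Q and has degree phi(2533) = 2368. So Q(zeta_2533) is a degree-2368 Galois extension with Galois group (Z/2533Z)^*. By CRT, (Z/2533Z)^* ≅ (Z/17Z)^* × (Z/149Z)^*. Each prime-power unit group is (Z/17Z)^* ≅ Z/16Z; (Z/149Z)^* ≅ Z/148Z. Hence Gal(Q(zeta_2533)/Q) ≅ Z/16Z × Z/148Z.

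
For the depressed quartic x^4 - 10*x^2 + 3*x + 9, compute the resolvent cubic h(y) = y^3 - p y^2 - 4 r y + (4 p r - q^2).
h(y) = y^3 + 10*y^2 - 36*y - 369

Identify coefficients: p = -10, q = 3, r = 9.
Plug into h(y) = y^3 - p y^2 - 4 r y + (4 p r - q^2):
  h(y) = y^3 - (-10) y^2 - 4*(9) y + (4*(-10)*(9) - (3)^2)
       = y^3 + (10) y^2 + (-36) y + (-369).
Simplifying: h(y) = y^3 + 10*y^2 - 36*y - 369.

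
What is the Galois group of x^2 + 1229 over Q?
Gal(K/Q) = Z/2Z (cyclic of order 2)

x^2 + 1229 is irreducible over Q since -1229 is not a rational square. The splitting field Q(sqrt(-1229)) has degree 2 over Q, and its unique nontrivial automorphism is sqrt(-1229) ↦ -sqrt(-1229). Hence Gal(Q(sqrt(-1229))/Q) = Z/2Z.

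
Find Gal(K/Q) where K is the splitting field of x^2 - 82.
Gal(K/Q) = Z/2Z (cyclic of order 2)

x^2 - 82 is irreducible over Q since 82 is not a rational square. The splitting field Q(sqrt(82)) has degree 2 over Q, and its unique nontrivial automorphism is sqrt(82) ↦ -sqrt(82). Hence Gal(Q(sqrt(82))/Q) = Z/2Z.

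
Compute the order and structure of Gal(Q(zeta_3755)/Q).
|Gal(Q(zeta_3755)/Q)| = phi(3755) = 3000; group ≅ (Z/3755Z)^* ≅ Z/4Z × Z/750Z

The n-th cyclotomic polynomial Φ_3755(x) is the minimal polynomial of zeta_3755 over Q and has degree phi(3755) = 3000. So Q(zeta_3755) is a degree-3000 Galois extension with Galois group (Z/3755Z)^*. By CRT, (Z/3755Z)^* ≅ (Z/5Z)^* × (Z/751Z)^*. Each prime-power unit group is (Z/5Z)^* ≅ Z/4Z; (Z/751Z)^* ≅ Z/750Z. Hence Gal(Q(zeta_3755)/Q) ≅ Z/4Z × Z/750Z.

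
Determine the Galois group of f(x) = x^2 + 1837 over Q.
Gal(K/Q) = Z/2Z (cyclic of order 2)

x^2 + 1837 is irreducible over Q since -1837 is not a rational square. The splitting field Q(sqrt(-1837)) has degree 2 over Q, and its unique nontrivial automorphism is sqrt(-1837) ↦ -sqrt(-1837). Hence Gal(Q(sqrt(-1837))/Q) = Z/2Z.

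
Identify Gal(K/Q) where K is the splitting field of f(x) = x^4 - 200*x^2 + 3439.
Gal(K/Q) = V_4 (Klein four-group, Z/2Z × Z/2Z)

f factors as (x^2 - 19)(x^2 - 181), so the splitting field is K = Q(sqrt(19), sqrt(181)). The elements 19, 181, 3439 are all non-squares in Q, so sqrt(19) and sqrt(181) generate independent quadratic extensions. Thus [K:Q] = 4 and Gal(K/Q) is generated by the two order-2 automorphisms sqrt(19) ↦ -sqrt(19) and sqrt(181) ↦ -sqrt(181), giving V_4.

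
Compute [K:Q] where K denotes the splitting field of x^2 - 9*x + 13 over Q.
[K:Q] = 2

The discriminant of x^2 + (-9)*x + (13) is b^2 - 4c = 81 - (52) = 29. Since 29 is not a perfect square in Q, the polynomial is irreducible over Q. Its two roots generate a degree-2 extension, so [K:Q] = 2.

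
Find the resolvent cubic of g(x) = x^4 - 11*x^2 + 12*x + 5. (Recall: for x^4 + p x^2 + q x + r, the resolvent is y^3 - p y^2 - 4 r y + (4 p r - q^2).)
h(y) = y^3 + 11*y^2 - 20*y - 364

Identify coefficients: p = -11, q = 12, r = 5.
Plug into h(y) = y^3 - p y^2 - 4 r y + (4 p r - q^2):
  h(y) = y^3 - (-11) y^2 - 4*(5) y + (4*(-11)*(5) - (12)^2)
       = y^3 + (11) y^2 + (-20) y + (-364).
Simplifying: h(y) = y^3 + 11*y^2 - 20*y - 364.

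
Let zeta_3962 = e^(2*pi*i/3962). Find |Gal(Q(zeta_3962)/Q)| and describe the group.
|Gal(Q(zeta_3962)/Q)| = phi(3962) = 1692; group ≅ (Z/3962Z)^* ≅ Z/6Z × Z/282Z

The n-th cyclotomic polynomial Φ_3962(x) is the minimal polynomial of zeta_3962 over Q and has degree phi(3962) = 1692. So Q(zeta_3962) is a degree-1692 Galois extension with Galois group (Z/3962Z)^*. By CRT, (Z/3962Z)^* ≅ (Z/2Z)^* × (Z/7Z)^* × (Z/283Z)^*. Each prime-power unit group is (Z/2Z)^* ≅ trivial group (order 1); (Z/7Z)^* ≅ Z/6Z; (Z/283Z)^* ≅ Z/282Z. Hence Gal(Q(zeta_3962)/Q) ≅ Z/6Z × Z/282Z.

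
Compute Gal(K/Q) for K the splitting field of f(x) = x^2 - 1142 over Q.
Gal(K/Q) = Z/2Z (cyclic of order 2)

x^2 - 1142 is irreducible over Q since 1142 is not a rational square. The splitting field Q(sqrt(1142)) has degree 2 over Q, and its unique nontrivial automorphism is sqrt(1142) ↦ -sqrt(1142). Hence Gal(Q(sqrt(1142))/Q) = Z/2Z.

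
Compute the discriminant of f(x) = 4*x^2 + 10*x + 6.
Δ = 4

For a quadratic a x^2 + b x + c the discriminant is Δ = b^2 - 4ac = (10)^2 - 4*(4)*(6) = 100 - (96) = 4.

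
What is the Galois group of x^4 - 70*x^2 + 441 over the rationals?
Gal(K/Q) = Z/2Z (cyclic of order 2)

f factors as (x^2 - 7)(x^2 - 63), so the splitting field is K = Q(sqrt(7), sqrt(63)). The squarefree part of 7 is 7 and the squarefree part of 63 is also 7, so sqrt(7) and sqrt(63) are both rational multiples of sqrt(7). Hence Q(sqrt(7)) = Q(sqrt(63)) = Q(sqrt(7)), and the splitting field collapses to a single degree-2 extension with Galois group Z/2Z.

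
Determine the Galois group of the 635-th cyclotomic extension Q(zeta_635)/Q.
|Gal(Q(zeta_635)/Q)| = phi(635) = 504; group ≅ (Z/635Z)^* ≅ Z/4Z × Z/126Z

The n-th cyclotomic polynomial Φ_635(x) is the minimal polynomial of zeta_635 over Q and has degree phi(635) = 504. So Q(zeta_635) is a degree-504 Galois extension with Galois group (Z/635Z)^*. By CRT, (Z/635Z)^* ≅ (Z/5Z)^* × (Z/127Z)^*. Each prime-power unit group is (Z/5Z)^* ≅ Z/4Z; (Z/127Z)^* ≅ Z/126Z. Hence Gal(Q(zeta_635)/Q) ≅ Z/4Z × Z/126Z.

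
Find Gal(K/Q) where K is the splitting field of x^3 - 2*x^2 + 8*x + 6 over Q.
Gal(K/Q) = S_3 (symmetric group of order 6)

Compute the discriminant of x^3 + (-2)*x^2 + (8)*x + (6): Δ = -4300. Since Δ is not a rational square, the Galois group is not contained in A_3; it must be the full S_3 (irreducibility of the cubic rules out anything smaller).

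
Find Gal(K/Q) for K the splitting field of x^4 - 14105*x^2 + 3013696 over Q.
Gal(K/Q) = Z/2Z (cyclic of order 2)

f factors as (x^2 - 13888)(x^2 - 217), so the splitting field is K = Q(sqrt(13888), sqrt(217)). The squarefree part of 13888 is 217 and the squarefree part of 217 is also 217, so sqrt(13888) and sqrt(217) are both rational multiples of sqrt(217). Hence Q(sqrt(13888)) = Q(sqrt(217)) = Q(sqrt(217)), and the splitting field collapses to a single degree-2 extension with Galois group Z/2Z.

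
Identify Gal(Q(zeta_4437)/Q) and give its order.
|Gal(Q(zeta_4437)/Q)| = phi(4437) = 2688; group ≅ (Z/4437Z)^* ≅ Z/6Z × Z/16Z × Z/28Z

The n-th cyclotomic polynomial Φ_4437(x) is the minimal polynomial of zeta_4437 over Q and has degree phi(4437) = 2688. So Q(zeta_4437) is a degree-2688 Galois extension with Galois group (Z/4437Z)^*. By CRT, (Z/4437Z)^* ≅ (Z/9Z)^* × (Z/17Z)^* × (Z/29Z)^*. Each prime-power unit group is (Z/9Z)^* ≅ Z/6Z; (Z/17Z)^* ≅ Z/16Z; (Z/29Z)^* ≅ Z/28Z. Hence Gal(Q(zeta_4437)/Q) ≅ Z/6Z × Z/16Z × Z/28Z.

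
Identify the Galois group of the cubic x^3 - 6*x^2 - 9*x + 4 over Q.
Gal(K/Q) = S_3 (symmetric group of order 6)

Compute the discriminant of x^3 + (-6)*x^2 + (-9)*x + (4): Δ = 12744. Since Δ is not a rational square, the Galois group is not contained in A_3; it must be the full S_3 (irreducibility of the cubic rules out anything smaller).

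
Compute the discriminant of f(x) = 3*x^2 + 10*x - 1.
Δ = 112

For a quadratic a x^2 + b x + c the discriminant is Δ = b^2 - 4ac = (10)^2 - 4*(3)*(-1) = 100 - (-12) = 112.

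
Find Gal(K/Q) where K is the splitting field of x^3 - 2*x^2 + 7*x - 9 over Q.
Gal(K/Q) = S_3 (symmetric group of order 6)

Compute the discriminant of x^3 + (-2)*x^2 + (7)*x + (-9): Δ = -1383. Since Δ is not a rational square, the Galois group is not contained in A_3; it must be the full S_3 (irreducibility of the cubic rules out anything smaller).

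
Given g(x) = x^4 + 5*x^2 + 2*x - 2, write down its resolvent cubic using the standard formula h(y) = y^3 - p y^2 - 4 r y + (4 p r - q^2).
h(y) = y^3 - 5*y^2 + 8*y - 44

Identify coefficients: p = 5, q = 2, r = -2.
Plug into h(y) = y^3 - p y^2 - 4 r y + (4 p r - q^2):
  h(y) = y^3 - (5) y^2 - 4*(-2) y + (4*(5)*(-2) - (2)^2)
       = y^3 + (-5) y^2 + (8) y + (-44).
Simplifying: h(y) = y^3 - 5*y^2 + 8*y - 44.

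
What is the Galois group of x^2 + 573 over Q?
Gal(K/Q) = Z/2Z (cyclic of order 2)

x^2 + 573 is irreducible over Q since -573 is not a rational square. The splitting field Q(sqrt(-573)) has degree 2 over Q, and its unique nontrivial automorphism is sqrt(-573) ↦ -sqrt(-573). Hence Gal(Q(sqrt(-573))/Q) = Z/2Z.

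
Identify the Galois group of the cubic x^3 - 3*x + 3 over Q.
Gal(K/Q) = S_3 (symmetric group of order 6)

Compute the discriminant of x^3 + (0)*x^2 + (-3)*x + (3): Δ = -135. Since Δ is not a rational square, the Galois group is not contained in A_3; it must be the full S_3 (irreducibility of the cubic rules out anything smaller).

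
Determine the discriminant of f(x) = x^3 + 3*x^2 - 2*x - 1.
Δ = 257

For x^3 + a x^2 + b x + c the discriminant is Δ = 18 a b c - 4 a^3 c + a^2 b^2 - 4 b^3 - 27 c^2.
Plug a = 3, b = -2, c = -1:
  18*(3)*(-2)*(-1) - 4*(3)^3*(-1) + (3)^2*(-2)^2 - 4*(-2)^3 - 27*(-1)^2
  = 108 + (108) + 36 + (32) + (-27)
  = 257.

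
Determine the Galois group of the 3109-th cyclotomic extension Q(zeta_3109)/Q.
|Gal(Q(zeta_3109)/Q)| = phi(3109) = 3108; group ≅ (Z/3109Z)^* ≅ Z/3108Z

The n-th cyclotomic polynomial Φ_3109(x) is the minimal polynomial of zeta_3109 over Q and has degree phi(3109) = 3108. So Q(zeta_3109) is a degree-3108 Galois extension with Galois group (Z/3109Z)^*. (Z/3109Z)^* is cyclic since 3109 is an odd prime power (or 4). Hence Gal(Q(zeta_3109)/Q) ≅ Z/3108Z.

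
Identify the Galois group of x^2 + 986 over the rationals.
Gal(K/Q) = Z/2Z (cyclic of order 2)

x^2 + 986 is irreducible over Q since -986 is not a rational square. The splitting field Q(sqrt(-986)) has degree 2 over Q, and its unique nontrivial automorphism is sqrt(-986) ↦ -sqrt(-986). Hence Gal(Q(sqrt(-986))/Q) = Z/2Z.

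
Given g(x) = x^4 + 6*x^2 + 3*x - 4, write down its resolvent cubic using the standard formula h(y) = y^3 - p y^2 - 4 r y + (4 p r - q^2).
h(y) = y^3 - 6*y^2 + 16*y - 105

Identify coefficients: p = 6, q = 3, r = -4.
Plug into h(y) = y^3 - p y^2 - 4 r y + (4 p r - q^2):
  h(y) = y^3 - (6) y^2 - 4*(-4) y + (4*(6)*(-4) - (3)^2)
       = y^3 + (-6) y^2 + (16) y + (-105).
Simplifying: h(y) = y^3 - 6*y^2 + 16*y - 105.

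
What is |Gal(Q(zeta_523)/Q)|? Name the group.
|Gal(Q(zeta_523)/Q)| = phi(523) = 522; group ≅ (Z/523Z)^* ≅ Z/522Z

The n-th cyclotomic polynomial Φ_523(x) is the minimal polynomial of zeta_523 over Q and has degree phi(523) = 522. So Q(zeta_523) is a degree-522 Galois extension with Galois group (Z/523Z)^*. (Z/523Z)^* is cyclic since 523 is an odd prime power (or 4). Hence Gal(Q(zeta_523)/Q) ≅ Z/522Z.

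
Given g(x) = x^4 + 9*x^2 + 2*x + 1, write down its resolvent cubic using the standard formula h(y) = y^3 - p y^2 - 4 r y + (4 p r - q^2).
h(y) = y^3 - 9*y^2 - 4*y + 32

Identify coefficients: p = 9, q = 2, r = 1.
Plug into h(y) = y^3 - p y^2 - 4 r y + (4 p r - q^2):
  h(y) = y^3 - (9) y^2 - 4*(1) y + (4*(9)*(1) - (2)^2)
       = y^3 + (-9) y^2 + (-4) y + (32).
Simplifying: h(y) = y^3 - 9*y^2 - 4*y + 32.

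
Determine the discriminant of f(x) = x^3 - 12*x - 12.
Δ = 3024

For a depressed cubic x^3 + p x + q the discriminant is Δ = -4 p^3 - 27 q^2 = -4*(-12)^3 - 27*(-12)^2 = 6912 - 3888 = 3024.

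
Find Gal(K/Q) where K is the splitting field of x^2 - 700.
Gal(K/Q) = Z/2Z (cyclic of order 2)

x^2 - 700 is irreducible over Q since 700 is not a rational square. The splitting field Q(sqrt(700)) has degree 2 over Q, and its unique nontrivial automorphism is sqrt(700) ↦ -sqrt(700). Hence Gal(Q(sqrt(700))/Q) = Z/2Z.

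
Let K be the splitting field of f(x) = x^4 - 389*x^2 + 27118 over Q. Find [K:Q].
[K:Q] = 4

f factors as (x^2 - 298)(x^2 - 91); the splitting field is K = Q(sqrt(298), sqrt(91)). Since 298, 91, and 27118 are all non-squares in Q, the three subfields Q(sqrt(298)), Q(sqrt(91)), Q(sqrt(27118)) are distinct degree-2 extensions, so [K:Q] = 4 (Klein four Galois group).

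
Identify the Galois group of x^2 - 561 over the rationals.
Gal(K/Q) = Z/2Z (cyclic of order 2)

x^2 - 561 is irreducible over Q since 561 is not a rational square. The splitting field Q(sqrt(561)) has degree 2 over Q, and its unique nontrivial automorphism is sqrt(561) ↦ -sqrt(561). Hence Gal(Q(sqrt(561))/Q) = Z/2Z.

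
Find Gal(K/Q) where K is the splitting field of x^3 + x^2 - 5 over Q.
Gal(K/Q) = S_3 (symmetric group of order 6)

Compute the discriminant of x^3 + (1)*x^2 + (0)*x + (-5): Δ = -655. Since Δ is not a rational square, the Galois group is not contained in A_3; it must be the full S_3 (irreducibility of the cubic rules out anything smaller).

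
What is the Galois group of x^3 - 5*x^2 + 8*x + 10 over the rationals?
Gal(K/Q) = S_3 (symmetric group of order 6)

Compute the discriminant of x^3 + (-5)*x^2 + (8)*x + (10): Δ = -5348. Since Δ is not a rational square, the Galois group is not contained in A_3; it must be the full S_3 (irreducibility of the cubic rules out anything smaller).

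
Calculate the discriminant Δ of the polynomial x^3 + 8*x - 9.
Δ = -4235

For a depressed cubic x^3 + p x + q the discriminant is Δ = -4 p^3 - 27 q^2 = -4*(8)^3 - 27*(-9)^2 = -2048 - 2187 = -4235.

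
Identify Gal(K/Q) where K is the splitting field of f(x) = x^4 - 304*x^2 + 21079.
Gal(K/Q) = V_4 (Klein four-group, Z/2Z × Z/2Z)

f factors as (x^2 - 107)(x^2 - 197), so the splitting field is K = Q(sqrt(107), sqrt(197)). The elements 107, 197, 21079 are all non-squares in Q, so sqrt(107) and sqrt(197) generate independent quadratic extensions. Thus [K:Q] = 4 and Gal(K/Q) is generated by the two order-2 automorphisms sqrt(107) ↦ -sqrt(107) and sqrt(197) ↦ -sqrt(197), giving V_4.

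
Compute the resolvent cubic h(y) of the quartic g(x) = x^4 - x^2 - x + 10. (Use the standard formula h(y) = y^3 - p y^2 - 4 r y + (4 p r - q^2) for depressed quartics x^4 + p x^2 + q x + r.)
h(y) = y^3 + y^2 - 40*y - 41

Identify coefficients: p = -1, q = -1, r = 10.
Plug into h(y) = y^3 - p y^2 - 4 r y + (4 p r - q^2):
  h(y) = y^3 - (-1) y^2 - 4*(10) y + (4*(-1)*(10) - (-1)^2)
       = y^3 + (1) y^2 + (-40) y + (-41).
Simplifying: h(y) = y^3 + y^2 - 40*y - 41.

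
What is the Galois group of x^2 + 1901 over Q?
Gal(K/Q) = Z/2Z (cyclic of order 2)

x^2 + 1901 is irreducible over Q since -1901 is not a rational square. The splitting field Q(sqrt(-1901)) has degree 2 over Q, and its unique nontrivial automorphism is sqrt(-1901) ↦ -sqrt(-1901). Hence Gal(Q(sqrt(-1901))/Q) = Z/2Z.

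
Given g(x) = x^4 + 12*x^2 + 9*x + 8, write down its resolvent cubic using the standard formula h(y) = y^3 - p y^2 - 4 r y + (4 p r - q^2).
h(y) = y^3 - 12*y^2 - 32*y + 303

Identify coefficients: p = 12, q = 9, r = 8.
Plug into h(y) = y^3 - p y^2 - 4 r y + (4 p r - q^2):
  h(y) = y^3 - (12) y^2 - 4*(8) y + (4*(12)*(8) - (9)^2)
       = y^3 + (-12) y^2 + (-32) y + (303).
Simplifying: h(y) = y^3 - 12*y^2 - 32*y + 303.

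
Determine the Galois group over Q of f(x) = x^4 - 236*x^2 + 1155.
Gal(K/Q) = V_4 (Klein four-group, Z/2Z × Z/2Z)

f factors as (x^2 - 231)(x^2 - 5), so the splitting field is K = Q(sqrt(231), sqrt(5)). The elements 231, 5, 1155 are all non-squares in Q, so sqrt(231) and sqrt(5) generate independent quadratic extensions. Thus [K:Q] = 4 and Gal(K/Q) is generated by the two order-2 automorphisms sqrt(231) ↦ -sqrt(231) and sqrt(5) ↦ -sqrt(5), giving V_4.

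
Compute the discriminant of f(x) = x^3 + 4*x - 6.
Δ = -1228

For x^3 + a x^2 + b x + c the discriminant is Δ = 18 a b c - 4 a^3 c + a^2 b^2 - 4 b^3 - 27 c^2.
Plug a = 0, b = 4, c = -6:
  18*(0)*(4)*(-6) - 4*(0)^3*(-6) + (0)^2*(4)^2 - 4*(4)^3 - 27*(-6)^2
  = 0 + (0) + 0 + (-256) + (-972)
  = -1228.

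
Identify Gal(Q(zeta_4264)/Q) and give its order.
|Gal(Q(zeta_4264)/Q)| = phi(4264) = 1920; group ≅ (Z/4264Z)^* ≅ Z/2Z × Z/2Z × Z/12Z × Z/40Z

The n-th cyclotomic polynomial Φ_4264(x) is the minimal polynomial of zeta_4264 over Q and has degree phi(4264) = 1920. So Q(zeta_4264) is a degree-1920 Galois extension with Galois group (Z/4264Z)^*. By CRT, (Z/4264Z)^* ≅ (Z/8Z)^* × (Z/13Z)^* × (Z/41Z)^*. Each prime-power unit group is (Z/8Z)^* ≅ Z/2Z × Z/2Z; (Z/13Z)^* ≅ Z/12Z; (Z/41Z)^* ≅ Z/40Z. Hence Gal(Q(zeta_4264)/Q) ≅ Z/2Z × Z/2Z × Z/12Z × Z/40Z.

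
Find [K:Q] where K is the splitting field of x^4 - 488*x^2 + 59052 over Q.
[K:Q] = 4

f factors as (x^2 - 222)(x^2 - 266); the splitting field is K = Q(sqrt(222), sqrt(266)). Since 222, 266, and 59052 are all non-squares in Q, the three subfields Q(sqrt(222)), Q(sqrt(266)), Q(sqrt(59052)) are distinct degree-2 extensions, so [K:Q] = 4 (Klein four Galois group).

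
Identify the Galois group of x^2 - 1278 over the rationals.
Gal(K/Q) = Z/2Z (cyclic of order 2)

x^2 - 1278 is irreducible over Q since 1278 is not a rational square. The splitting field Q(sqrt(1278)) has degree 2 over Q, and its unique nontrivial automorphism is sqrt(1278) ↦ -sqrt(1278). Hence Gal(Q(sqrt(1278))/Q) = Z/2Z.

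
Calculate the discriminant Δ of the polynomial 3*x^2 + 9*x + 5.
Δ = 21

For a quadratic a x^2 + b x + c the discriminant is Δ = b^2 - 4ac = (9)^2 - 4*(3)*(5) = 81 - (60) = 21.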